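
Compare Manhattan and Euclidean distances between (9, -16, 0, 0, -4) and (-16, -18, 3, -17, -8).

L1 = |9 - (-16)| + |-16 - (-18)| + |0 - 3| + |0 - (-17)| + |-4 - (-8)| = 25 + 2 + 3 + 17 + 4 = 51
L2 = √(25² + 2² + 3² + 17² + 4²) = √943 ≈ 30.7083
L1 ≥ L2 always (equality iff movement is along one axis); L1 > L2 here.
Ratio L1/L2 = 51/√943 ≈ 1.6608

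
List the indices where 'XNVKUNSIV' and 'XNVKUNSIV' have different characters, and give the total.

Differing positions: none. Hamming distance = 0.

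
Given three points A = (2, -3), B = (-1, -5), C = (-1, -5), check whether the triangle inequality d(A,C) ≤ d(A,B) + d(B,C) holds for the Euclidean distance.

d(A,B) = √(3² + 2²) = √13 ≈ 3.6056, d(B,C) = √(0² + 0²) = √0 = 0, d(A,C) = √(3² + 2²) = √13 ≈ 3.6056.
d(A,C) ≈ 3.6056 ≤ 3.6056 + 0 = 3.6056. Triangle inequality is satisfied.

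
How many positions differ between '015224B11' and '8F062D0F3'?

Differing positions: 1, 2, 3, 4, 6, 7, 8, 9. Hamming distance = 8.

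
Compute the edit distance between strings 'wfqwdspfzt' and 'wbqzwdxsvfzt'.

Let D[i][j] be the edit distance between the first i characters of 'wfqwdspfzt' and the first j characters of 'wbqzwdxsvfzt', with D[i][0] = i, D[0][j] = j, and D[i][j] = D[i-1][j-1] if the characters match, else 1 + min(D[i-1][j], D[i][j-1], D[i-1][j-1]). Filling the table (rows: prefixes of 'wfqwdspfzt', columns: prefixes of 'wbqzwdxsvfzt'):
     ε  w  b  q  z  w  d  x  s  v  f  z  t
  ε  0  1  2  3  4  5  6  7  8  9 10 11 12
  w  1  0  1  2  3  4  5  6  7  8  9 10 11
  f  2  1  1  2  3  4  5  6  7  8  8  9 10
  q  3  2  2  1  2  3  4  5  6  7  8  9 10
  w  4  3  3  2  2  2  3  4  5  6  7  8  9
  d  5  4  4  3  3  3  2  3  4  5  6  7  8
  s  6  5  5  4  4  4  3  3  3  4  5  6  7
  p  7  6  6  5  5  5  4  4  4  4  5  6  7
  f  8  7  7  6  6  6  5  5  5  5  4  5  6
  z  9  8  8  7  6  7  6  6  6  6  5  4  5
  t 10  9  9  8  7  7  7  7  7  7  6  5  4
The bottom-right entry gives D[10][12] = 4, so no sequence of fewer than 4 edits works. Backtracking through the table gives one optimal edit sequence (4 edits):
  wfqwdspfzt → wbqwdspfzt (sub f→b @2)
  wbqwdspfzt → wbqzwdspfzt (ins z @4)
  wbqzwdspfzt → wbqzwdxspfzt (ins x @7)
  wbqzwdxspfzt → wbqzwdxsvfzt (sub p→v @9)
Edit distance = 4.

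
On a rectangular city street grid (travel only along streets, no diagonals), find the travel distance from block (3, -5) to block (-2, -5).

Σ|x_i - y_i| = |3 - (-2)| + |-5 - (-5)| = 5 + 0 = 5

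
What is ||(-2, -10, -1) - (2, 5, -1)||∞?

max(|x_i - y_i|) = max(|-2 - 2|, |-10 - 5|, |-1 - (-1)|) = max(4, 15, 0) = 15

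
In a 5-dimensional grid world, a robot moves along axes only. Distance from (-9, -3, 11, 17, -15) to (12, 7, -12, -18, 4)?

Σ|x_i - y_i| = |-9 - 12| + |-3 - 7| + |11 - (-12)| + |17 - (-18)| + |-15 - 4| = 21 + 10 + 23 + 35 + 19 = 108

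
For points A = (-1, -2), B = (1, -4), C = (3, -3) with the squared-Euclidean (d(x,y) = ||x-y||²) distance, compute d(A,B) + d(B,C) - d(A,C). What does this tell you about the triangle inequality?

d(A,B) = 2² + 2² = 8, d(B,C) = 2² + 1² = 5, d(A,C) = 4² + 1² = 17.
d(A,B) + d(B,C) - d(A,C) = 8 + 5 - 17 = 13 - 17 = -4. This is < 0, so the triangle inequality FAILS for these points (squared-Euclidean is not a metric).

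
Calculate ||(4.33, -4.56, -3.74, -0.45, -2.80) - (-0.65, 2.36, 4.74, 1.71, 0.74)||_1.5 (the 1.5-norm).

(Σ|x_i - y_i|^1.5)^(1/1.5) = (|4.33 - (-0.65)|^1.5 + |-4.56 - 2.36|^1.5 + |-3.74 - 4.74|^1.5 + |-0.45 - 1.71|^1.5 + |-2.8 - 0.74|^1.5)^(1/1.5)
= (4.98^1.5 + 6.92^1.5 + 8.48^1.5 + 2.16^1.5 + 3.54^1.5)^(1/1.5) ≈ (11.1133 + 18.2037 + 24.6941 + 3.1745 + 6.6605)^(1/1.5) = (63.8461)^(1/1.5) ≈ 15.9743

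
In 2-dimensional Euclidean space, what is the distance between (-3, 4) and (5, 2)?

√(Σ(x_i - y_i)²) = √((-3 - 5)² + (4 - 2)²)
= √((-8)² + 2²) = √(64 + 4) = √68 ≈ 8.2462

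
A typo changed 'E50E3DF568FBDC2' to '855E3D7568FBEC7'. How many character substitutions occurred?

Differing positions: 1, 3, 7, 13, 15. Hamming distance = 5.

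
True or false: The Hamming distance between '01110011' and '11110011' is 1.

Differing positions: 1. Hamming distance = 1, so the claim is true.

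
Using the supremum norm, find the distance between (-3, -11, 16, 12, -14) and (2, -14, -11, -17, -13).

max(|x_i - y_i|) = max(|-3 - 2|, |-11 - (-14)|, |16 - (-11)|, |12 - (-17)|, |-14 - (-13)|) = max(5, 3, 27, 29, 1) = 29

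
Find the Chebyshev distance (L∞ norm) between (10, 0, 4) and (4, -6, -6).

max(|x_i - y_i|) = max(|10 - 4|, |0 - (-6)|, |4 - (-6)|) = max(6, 6, 10) = 10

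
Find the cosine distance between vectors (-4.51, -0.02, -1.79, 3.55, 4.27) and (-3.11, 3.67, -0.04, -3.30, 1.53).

With u = (-4.51, -0.02, -1.79, 3.55, 4.27), v = (-3.11, 3.67, -0.04, -3.30, 1.53):
u·v = (-4.51)·(-3.11) + (-0.02)·3.67 + (-1.79)·(-0.04) + 3.55·(-3.3) + 4.27·1.53 = 14.0261 + (-0.0734) + 0.0716 + (-11.715) + 6.5331 = 8.8424.
|u| = √((-4.51)² + (-0.02)² + (-1.79)² + 3.55² + 4.27²) = √(20.3401 + 0.0004 + 3.2041 + 12.6025 + 18.2329) = √54.38, |v| = √((-3.11)² + 3.67² + (-0.04)² + (-3.3)² + 1.53²) = √(9.6721 + 13.4689 + 0.0016 + 10.89 + 2.3409) = √36.3735.
cos θ = (u·v)/(|u||v|) = 8.8424/(√54.38·√36.3735) ≈ 0.1988
Cosine distance = 1 - cos θ ≈ 1 - 0.1988 = 0.8012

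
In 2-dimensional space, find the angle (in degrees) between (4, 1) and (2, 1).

With u = (4, 1), v = (2, 1):
u·v = 4·2 + 1·1 = 8 + 1 = 9.
|u| = √(4² + 1²) = √17, |v| = √(2² + 1²) = √5, so |u||v| = √(17·5) = √85.
cos θ = (u·v)/(|u||v|) = 9/√85 ≈ 0.976187
θ = arccos(0.976187) ≈ 12.53°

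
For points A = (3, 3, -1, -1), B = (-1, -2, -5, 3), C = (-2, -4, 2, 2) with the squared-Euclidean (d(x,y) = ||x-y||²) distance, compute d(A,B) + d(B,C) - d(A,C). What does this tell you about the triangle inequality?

d(A,B) = 4² + 5² + 4² + 4² = 73, d(B,C) = 1² + 2² + 7² + 1² = 55, d(A,C) = 5² + 7² + 3² + 3² = 92.
d(A,B) + d(B,C) - d(A,C) = 73 + 55 - 92 = 128 - 92 = 36. This is ≥ 0, so the triangle inequality holds for these points.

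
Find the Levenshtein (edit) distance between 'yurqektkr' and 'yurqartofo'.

Let D[i][j] be the edit distance between the first i characters of 'yurqektkr' and the first j characters of 'yurqartofo', with D[i][0] = i, D[0][j] = j, and D[i][j] = D[i-1][j-1] if the characters match, else 1 + min(D[i-1][j], D[i][j-1], D[i-1][j-1]). Filling the table (rows: prefixes of 'yurqektkr', columns: prefixes of 'yurqartofo'):
     ε  y  u  r  q  a  r  t  o  f  o
  ε  0  1  2  3  4  5  6  7  8  9 10
  y  1  0  1  2  3  4  5  6  7  8  9
  u  2  1  0  1  2  3  4  5  6  7  8
  r  3  2  1  0  1  2  3  4  5  6  7
  q  4  3  2  1  0  1  2  3  4  5  6
  e  5  4  3  2  1  1  2  3  4  5  6
  k  6  5  4  3  2  2  2  3  4  5  6
  t  7  6  5  4  3  3  3  2  3  4  5
  k  8  7  6  5  4  4  4  3  3  4  5
  r  9  8  7  6  5  5  4  4  4  4  5
The bottom-right entry gives D[9][10] = 5, so no sequence of fewer than 5 edits works. Backtracking through the table gives one optimal edit sequence (5 edits):
  yurqektkr → yurqaktkr (sub e→a @5)
  yurqaktkr → yurqartkr (sub k→r @6)
  yurqartkr → yurqartokr (ins o @8)
  yurqartokr → yurqartofr (sub k→f @9)
  yurqartofr → yurqartofo (sub r→o @10)
Edit distance = 5.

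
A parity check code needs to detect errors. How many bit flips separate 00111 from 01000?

Differing positions: 2, 3, 4, 5. Hamming distance = 4.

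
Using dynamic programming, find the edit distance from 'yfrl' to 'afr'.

Let D[i][j] be the edit distance between the first i characters of 'yfrl' and the first j characters of 'afr', with D[i][0] = i, D[0][j] = j, and D[i][j] = D[i-1][j-1] if the characters match, else 1 + min(D[i-1][j], D[i][j-1], D[i-1][j-1]). Filling the table (rows: prefixes of 'yfrl', columns: prefixes of 'afr'):
     ε  a  f  r
  ε  0  1  2  3
  y  1  1  2  3
  f  2  2  1  2
  r  3  3  2  1
  l  4  4  3  2
The bottom-right entry gives D[4][3] = 2, so no sequence of fewer than 2 edits works. Backtracking through the table gives one optimal edit sequence (2 edits):
  yfrl → afrl (sub y→a @1)
  afrl → afr (del l @4)
Edit distance = 2.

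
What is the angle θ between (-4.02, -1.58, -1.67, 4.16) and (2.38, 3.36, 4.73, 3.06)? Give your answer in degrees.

With u = (-4.02, -1.58, -1.67, 4.16), v = (2.38, 3.36, 4.73, 3.06):
u·v = (-4.02)·2.38 + (-1.58)·3.36 + (-1.67)·4.73 + 4.16·3.06 = (-9.5676) + (-5.3088) + (-7.8991) + 12.7296 = -10.0459.
|u| = √((-4.02)² + (-1.58)² + (-1.67)² + 4.16²) = √(16.1604 + 2.4964 + 2.7889 + 17.3056) = √38.7513, |v| = √(2.38² + 3.36² + 4.73² + 3.06²) = √(5.6644 + 11.2896 + 22.3729 + 9.3636) = √48.6905.
cos θ = (u·v)/(|u||v|) = -10.0459/(√38.7513·√48.6905) ≈ -0.231272
θ = arccos(-0.231272) ≈ 103.37°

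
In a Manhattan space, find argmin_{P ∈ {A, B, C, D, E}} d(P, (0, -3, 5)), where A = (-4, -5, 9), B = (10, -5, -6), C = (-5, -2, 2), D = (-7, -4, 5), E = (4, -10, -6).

Distances: d(A) = 10, d(B) = 23, d(C) = 9, d(D) = 8, d(E) = 22. Nearest: D = (-7, -4, 5) with distance 8.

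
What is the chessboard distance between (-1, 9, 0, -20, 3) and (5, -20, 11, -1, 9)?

max(|x_i - y_i|) = max(|-1 - 5|, |9 - (-20)|, |0 - 11|, |-20 - (-1)|, |3 - 9|) = max(6, 29, 11, 19, 6) = 29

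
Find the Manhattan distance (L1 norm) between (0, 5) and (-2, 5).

Σ|x_i - y_i| = |0 - (-2)| + |5 - 5| = 2 + 0 = 2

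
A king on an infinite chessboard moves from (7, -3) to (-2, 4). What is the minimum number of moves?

max(|x_i - y_i|) = max(|7 - (-2)|, |-3 - 4|) = max(9, 7) = 9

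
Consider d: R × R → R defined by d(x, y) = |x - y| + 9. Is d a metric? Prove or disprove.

No. d fails identity of indiscernibles (specifically d(x,x) = 0): d(5, 5) = |5 - 5| + 9 = 0 + 9 = 9 ≠ 0.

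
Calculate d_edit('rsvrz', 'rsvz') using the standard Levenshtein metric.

Let D[i][j] be the edit distance between the first i characters of 'rsvrz' and the first j characters of 'rsvz', with D[i][0] = i, D[0][j] = j, and D[i][j] = D[i-1][j-1] if the characters match, else 1 + min(D[i-1][j], D[i][j-1], D[i-1][j-1]). Filling the table (rows: prefixes of 'rsvrz', columns: prefixes of 'rsvz'):
     ε  r  s  v  z
  ε  0  1  2  3  4
  r  1  0  1  2  3
  s  2  1  0  1  2
  v  3  2  1  0  1
  r  4  3  2  1  1
  z  5  4  3  2  1
The bottom-right entry gives D[5][4] = 1, so no sequence of fewer than 1 edit works. Backtracking through the table gives one optimal edit sequence (1 edit):
  rsvrz → rsvz (del r @4)
Edit distance = 1.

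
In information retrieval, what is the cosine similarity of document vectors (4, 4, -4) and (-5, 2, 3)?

With u = (4, 4, -4), v = (-5, 2, 3):
u·v = 4·(-5) + 4·2 + (-4)·3 = (-20) + 8 + (-12) = -24.
|u| = √(4² + 4² + (-4)²) = √48, |v| = √((-5)² + 2² + 3²) = √38, so |u||v| = √(48·38) = √1824.
cos θ = (u·v)/(|u||v|) = -24/√1824 ≈ -0.562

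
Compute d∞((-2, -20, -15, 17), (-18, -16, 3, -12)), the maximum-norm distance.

max(|x_i - y_i|) = max(|-2 - (-18)|, |-20 - (-16)|, |-15 - 3|, |17 - (-12)|) = max(16, 4, 18, 29) = 29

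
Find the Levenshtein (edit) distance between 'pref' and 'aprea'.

Let D[i][j] be the edit distance between the first i characters of 'pref' and the first j characters of 'aprea', with D[i][0] = i, D[0][j] = j, and D[i][j] = D[i-1][j-1] if the characters match, else 1 + min(D[i-1][j], D[i][j-1], D[i-1][j-1]). Filling the table (rows: prefixes of 'pref', columns: prefixes of 'aprea'):
     ε  a  p  r  e  a
  ε  0  1  2  3  4  5
  p  1  1  1  2  3  4
  r  2  2  2  1  2  3
  e  3  3  3  2  1  2
  f  4  4  4  3  2  2
The bottom-right entry gives D[4][5] = 2, so no sequence of fewer than 2 edits works. Backtracking through the table gives one optimal edit sequence (2 edits):
  pref → apref (ins a @1)
  apref → aprea (sub f→a @5)
Edit distance = 2.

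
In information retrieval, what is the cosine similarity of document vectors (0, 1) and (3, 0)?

With u = (0, 1), v = (3, 0):
u·v = 0·3 + 1·0 = 0 + 0 = 0.
|u| = √(0² + 1²) = √1, |v| = √(3² + 0²) = √9, so |u||v| = √(1·9) = √9 = 3.
cos θ = (u·v)/(|u||v|) = 0/3 = 0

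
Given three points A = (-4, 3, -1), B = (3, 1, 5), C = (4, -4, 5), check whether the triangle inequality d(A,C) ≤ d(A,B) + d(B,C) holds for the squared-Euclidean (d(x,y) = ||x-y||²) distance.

d(A,B) = 7² + 2² + 6² = 89, d(B,C) = 1² + 5² + 0² = 26, d(A,C) = 8² + 7² + 6² = 149.
d(A,C) = 149 > 89 + 26 = 115. Triangle inequality is VIOLATED. (Squared-Euclidean is not a metric — this is a counterexample.)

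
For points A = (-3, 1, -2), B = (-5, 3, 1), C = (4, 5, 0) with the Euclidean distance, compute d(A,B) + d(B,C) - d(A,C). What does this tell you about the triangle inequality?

d(A,B) = √(2² + 2² + 3²) = √17 ≈ 4.1231, d(B,C) = √(9² + 2² + 1²) = √86 ≈ 9.2736, d(A,C) = √(7² + 4² + 2²) = √69 ≈ 8.3066.
d(A,B) + d(B,C) - d(A,C) = 4.1231 + 9.2736 - 8.3066 = 13.3967 - 8.3066 = 5.0901 (to 4 decimal places). This is ≥ 0, so the triangle inequality holds for these points.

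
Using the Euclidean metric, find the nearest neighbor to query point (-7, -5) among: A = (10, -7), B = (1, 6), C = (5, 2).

Distances: d(A) ≈ 17.1172, d(B) ≈ 13.6015, d(C) ≈ 13.8924. Nearest: B = (1, 6) with distance 13.6015.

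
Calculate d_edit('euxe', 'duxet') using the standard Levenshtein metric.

Let D[i][j] be the edit distance between the first i characters of 'euxe' and the first j characters of 'duxet', with D[i][0] = i, D[0][j] = j, and D[i][j] = D[i-1][j-1] if the characters match, else 1 + min(D[i-1][j], D[i][j-1], D[i-1][j-1]). Filling the table (rows: prefixes of 'euxe', columns: prefixes of 'duxet'):
     ε  d  u  x  e  t
  ε  0  1  2  3  4  5
  e  1  1  2  3  3  4
  u  2  2  1  2  3  4
  x  3  3  2  1  2  3
  e  4  4  3  2  1  2
The bottom-right entry gives D[4][5] = 2, so no sequence of fewer than 2 edits works. Backtracking through the table gives one optimal edit sequence (2 edits):
  euxe → duxe (sub e→d @1)
  duxe → duxet (ins t @5)
Edit distance = 2.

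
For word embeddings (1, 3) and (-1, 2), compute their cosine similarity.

With u = (1, 3), v = (-1, 2):
u·v = 1·(-1) + 3·2 = (-1) + 6 = 5.
|u| = √(1² + 3²) = √10, |v| = √((-1)² + 2²) = √5, so |u||v| = √(10·5) = √50.
cos θ = (u·v)/(|u||v|) = 5/√50 ≈ 0.7071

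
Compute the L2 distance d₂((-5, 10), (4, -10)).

√(Σ(x_i - y_i)²) = √((-5 - 4)² + (10 - (-10))²)
= √((-9)² + 20²) = √(81 + 400) = √481 ≈ 21.9317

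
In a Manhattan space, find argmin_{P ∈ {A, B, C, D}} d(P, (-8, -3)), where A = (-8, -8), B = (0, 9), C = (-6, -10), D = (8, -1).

Distances: d(A) = 5, d(B) = 20, d(C) = 9, d(D) = 18. Nearest: A = (-8, -8) with distance 5.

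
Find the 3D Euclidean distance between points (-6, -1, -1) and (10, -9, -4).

√(Σ(x_i - y_i)²) = √((-6 - 10)² + (-1 - (-9))² + (-1 - (-4))²)
= √((-16)² + 8² + 3²) = √(256 + 64 + 9) = √329 ≈ 18.1384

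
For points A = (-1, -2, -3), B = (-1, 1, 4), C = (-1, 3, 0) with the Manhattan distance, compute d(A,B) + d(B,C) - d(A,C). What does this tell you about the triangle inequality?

d(A,B) = 0 + 3 + 7 = 10, d(B,C) = 0 + 2 + 4 = 6, d(A,C) = 0 + 5 + 3 = 8.
d(A,B) + d(B,C) - d(A,C) = 10 + 6 - 8 = 16 - 8 = 8. This is ≥ 0, so the triangle inequality holds for these points.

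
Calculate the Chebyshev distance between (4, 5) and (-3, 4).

max(|x_i - y_i|) = max(|4 - (-3)|, |5 - 4|) = max(7, 1) = 7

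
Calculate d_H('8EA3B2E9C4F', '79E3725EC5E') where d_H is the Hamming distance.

Differing positions: 1, 2, 3, 5, 7, 8, 10, 11. Hamming distance = 8.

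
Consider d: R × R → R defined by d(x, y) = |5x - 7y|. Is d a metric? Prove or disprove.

No. d fails symmetry: d(1, 6) = |5·1 - 7·6| = |-37| = 37, but d(6, 1) = |5·6 - 7·1| = |23| = 23. Since 37 ≠ 23, d(x,y) ≠ d(y,x) in general.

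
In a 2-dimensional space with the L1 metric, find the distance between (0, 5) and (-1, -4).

Σ|x_i - y_i| = |0 - (-1)| + |5 - (-4)| = 1 + 9 = 10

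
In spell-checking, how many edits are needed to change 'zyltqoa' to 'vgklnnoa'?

Let D[i][j] be the edit distance between the first i characters of 'zyltqoa' and the first j characters of 'vgklnnoa', with D[i][0] = i, D[0][j] = j, and D[i][j] = D[i-1][j-1] if the characters match, else 1 + min(D[i-1][j], D[i][j-1], D[i-1][j-1]). Filling the table (rows: prefixes of 'zyltqoa', columns: prefixes of 'vgklnnoa'):
     ε  v  g  k  l  n  n  o  a
  ε  0  1  2  3  4  5  6  7  8
  z  1  1  2  3  4  5  6  7  8
  y  2  2  2  3  4  5  6  7  8
  l  3  3  3  3  3  4  5  6  7
  t  4  4  4  4  4  4  5  6  7
  q  5  5  5  5  5  5  5  6  7
  o  6  6  6  6  6  6  6  5  6
  a  7  7  7  7  7  7  7  6  5
The bottom-right entry gives D[7][8] = 5, so no sequence of fewer than 5 edits works. Backtracking through the table gives one optimal edit sequence (5 edits):
  zyltqoa → vzyltqoa (ins v @1)
  vzyltqoa → vgyltqoa (sub z→g @2)
  vgyltqoa → vgkltqoa (sub y→k @3)
  vgkltqoa → vgklnqoa (sub t→n @5)
  vgklnqoa → vgklnnoa (sub q→n @6)
Edit distance = 5.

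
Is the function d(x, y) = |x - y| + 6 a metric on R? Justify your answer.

No. d fails identity of indiscernibles (specifically d(x,x) = 0): d(8, 8) = |8 - 8| + 6 = 0 + 6 = 6 ≠ 0.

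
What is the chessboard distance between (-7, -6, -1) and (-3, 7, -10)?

max(|x_i - y_i|) = max(|-7 - (-3)|, |-6 - 7|, |-1 - (-10)|) = max(4, 13, 9) = 13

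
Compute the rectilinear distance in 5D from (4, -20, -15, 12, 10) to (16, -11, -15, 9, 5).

Σ|x_i - y_i| = |4 - 16| + |-20 - (-11)| + |-15 - (-15)| + |12 - 9| + |10 - 5| = 12 + 9 + 0 + 3 + 5 = 29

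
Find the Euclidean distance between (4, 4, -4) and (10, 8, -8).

√(Σ(x_i - y_i)²) = √((4 - 10)² + (4 - 8)² + (-4 - (-8))²)
= √((-6)² + (-4)² + 4²) = √(36 + 16 + 16) = √68 ≈ 8.2462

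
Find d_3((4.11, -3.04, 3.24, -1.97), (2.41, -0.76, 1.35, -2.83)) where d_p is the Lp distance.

(Σ|x_i - y_i|^3)^(1/3) = (|4.11 - 2.41|^3 + |-3.04 - (-0.76)|^3 + |3.24 - 1.35|^3 + |-1.97 - (-2.83)|^3)^(1/3)
= (1.7^3 + 2.28^3 + 1.89^3 + 0.86^3)^(1/3) ≈ (4.913 + 11.8524 + 6.7513 + 0.6361)^(1/3) = (24.1528)^(1/3) ≈ 2.8906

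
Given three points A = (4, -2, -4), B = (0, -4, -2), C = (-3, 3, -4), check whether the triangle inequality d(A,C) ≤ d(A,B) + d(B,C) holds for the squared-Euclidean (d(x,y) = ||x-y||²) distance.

d(A,B) = 4² + 2² + 2² = 24, d(B,C) = 3² + 7² + 2² = 62, d(A,C) = 7² + 5² + 0² = 74.
d(A,C) = 74 ≤ 24 + 62 = 86. Triangle inequality is satisfied.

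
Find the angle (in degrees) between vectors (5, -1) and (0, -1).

With u = (5, -1), v = (0, -1):
u·v = 5·0 + (-1)·(-1) = 0 + 1 = 1.
|u| = √(5² + (-1)²) = √26, |v| = √(0² + (-1)²) = √1, so |u||v| = √(26·1) = √26.
cos θ = (u·v)/(|u||v|) = 1/√26 ≈ 0.196116
θ = arccos(0.196116) ≈ 78.69°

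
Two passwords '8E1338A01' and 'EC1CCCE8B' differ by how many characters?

Differing positions: 1, 2, 4, 5, 6, 7, 8, 9. Hamming distance = 8.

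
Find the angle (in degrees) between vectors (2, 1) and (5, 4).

With u = (2, 1), v = (5, 4):
u·v = 2·5 + 1·4 = 10 + 4 = 14.
|u| = √(2² + 1²) = √5, |v| = √(5² + 4²) = √41, so |u||v| = √(5·41) = √205.
cos θ = (u·v)/(|u||v|) = 14/√205 ≈ 0.977802
θ = arccos(0.977802) ≈ 12.09°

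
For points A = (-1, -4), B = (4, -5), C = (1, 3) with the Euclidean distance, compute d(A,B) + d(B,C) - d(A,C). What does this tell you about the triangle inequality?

d(A,B) = √(5² + 1²) = √26 ≈ 5.099, d(B,C) = √(3² + 8²) = √73 ≈ 8.544, d(A,C) = √(2² + 7²) = √53 ≈ 7.2801.
d(A,B) + d(B,C) - d(A,C) = 5.099 + 8.544 - 7.2801 = 13.643 - 7.2801 = 6.3629 (to 4 decimal places). This is ≥ 0, so the triangle inequality holds for these points.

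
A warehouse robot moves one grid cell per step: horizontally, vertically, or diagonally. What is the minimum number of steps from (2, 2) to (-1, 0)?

max(|x_i - y_i|) = max(|2 - (-1)|, |2 - 0|) = max(3, 2) = 3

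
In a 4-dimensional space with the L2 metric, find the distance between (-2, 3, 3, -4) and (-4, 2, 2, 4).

(Σ|x_i - y_i|^2)^(1/2) = (|-2 - (-4)|^2 + |3 - 2|^2 + |3 - 2|^2 + |-4 - 4|^2)^(1/2)
= (2^2 + 1^2 + 1^2 + 8^2)^(1/2) = (4 + 1 + 1 + 64)^(1/2) = (70)^(1/2) ≈ 8.3666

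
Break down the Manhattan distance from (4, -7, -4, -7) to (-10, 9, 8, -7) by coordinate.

Σ|x_i - y_i| = |4 - (-10)| + |-7 - 9| + |-4 - 8| + |-7 - (-7)| = 14 + 16 + 12 + 0 = 42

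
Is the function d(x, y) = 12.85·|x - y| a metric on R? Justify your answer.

Yes. Since |x - y| is a metric on R and 12.85 > 0, the positive scalar multiple 12.85·|x - y| is also a metric: scaling by a positive constant preserves non-negativity, identity (d=0 ⟺ |x-y|=0 ⟺ x=y), symmetry, and the triangle inequality.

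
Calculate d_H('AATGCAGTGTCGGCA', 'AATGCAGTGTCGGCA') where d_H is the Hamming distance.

Differing positions: none. Hamming distance = 0.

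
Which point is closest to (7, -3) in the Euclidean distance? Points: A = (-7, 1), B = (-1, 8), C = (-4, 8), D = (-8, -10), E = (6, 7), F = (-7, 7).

Distances: d(A) ≈ 14.5602, d(B) ≈ 13.6015, d(C) ≈ 15.5563, d(D) ≈ 16.5529, d(E) ≈ 10.0499, d(F) ≈ 17.2047. Nearest: E = (6, 7) with distance 10.0499.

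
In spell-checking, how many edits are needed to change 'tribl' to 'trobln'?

Let D[i][j] be the edit distance between the first i characters of 'tribl' and the first j characters of 'trobln', with D[i][0] = i, D[0][j] = j, and D[i][j] = D[i-1][j-1] if the characters match, else 1 + min(D[i-1][j], D[i][j-1], D[i-1][j-1]). Filling the table (rows: prefixes of 'tribl', columns: prefixes of 'trobln'):
     ε  t  r  o  b  l  n
  ε  0  1  2  3  4  5  6
  t  1  0  1  2  3  4  5
  r  2  1  0  1  2  3  4
  i  3  2  1  1  2  3  4
  b  4  3  2  2  1  2  3
  l  5  4  3  3  2  1  2
The bottom-right entry gives D[5][6] = 2, so no sequence of fewer than 2 edits works. Backtracking through the table gives one optimal edit sequence (2 edits):
  tribl → trobl (sub i→o @3)
  trobl → trobln (ins n @6)
Edit distance = 2.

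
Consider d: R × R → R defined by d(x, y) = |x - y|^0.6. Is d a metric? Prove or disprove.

Yes. With 0 < p = 0.6 ≤ 1, d(x,y) = |x-y|^0.6 is a metric on R. Non-negativity and symmetry are immediate; |x-y|^0.6 = 0 ⟺ |x-y| = 0 ⟺ x = y. For the triangle inequality, the function t ↦ t^0.6 is subadditive on [0,∞) when p ≤ 1, so |x-z|^0.6 ≤ (|x-y| + |y-z|)^0.6 ≤ |x-y|^0.6 + |y-z|^0.6.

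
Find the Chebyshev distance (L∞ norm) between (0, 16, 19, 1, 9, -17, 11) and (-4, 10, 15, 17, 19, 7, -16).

max(|x_i - y_i|) = max(|0 - (-4)|, |16 - 10|, |19 - 15|, |1 - 17|, |9 - 19|, |-17 - 7|, |11 - (-16)|) = max(4, 6, 4, 16, 10, 24, 27) = 27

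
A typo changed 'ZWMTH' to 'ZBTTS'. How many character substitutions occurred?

Differing positions: 2, 3, 5. Hamming distance = 3.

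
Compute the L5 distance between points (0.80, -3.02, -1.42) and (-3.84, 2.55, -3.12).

(Σ|x_i - y_i|^5)^(1/5) = (|0.8 - (-3.84)|^5 + |-3.02 - 2.55|^5 + |-1.42 - (-3.12)|^5)^(1/5)
= (4.64^5 + 5.57^5 + 1.7^5)^(1/5) ≈ (2150.7499 + 5361.3724 + 14.1986)^(1/5) = (7526.3209)^(1/5) ≈ 5.961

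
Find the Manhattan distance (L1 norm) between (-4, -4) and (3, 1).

Σ|x_i - y_i| = |-4 - 3| + |-4 - 1| = 7 + 5 = 12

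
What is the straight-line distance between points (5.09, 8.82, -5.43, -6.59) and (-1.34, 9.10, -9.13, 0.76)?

√(Σ(x_i - y_i)²) = √((5.09 - (-1.34))² + (8.82 - 9.1)² + (-5.43 - (-9.13))² + (-6.59 - 0.76)²)
= √(6.43² + (-0.28)² + 3.7² + (-7.35)²) = √(41.3449 + 0.0784 + 13.69 + 54.0225) = √109.1358 ≈ 10.4468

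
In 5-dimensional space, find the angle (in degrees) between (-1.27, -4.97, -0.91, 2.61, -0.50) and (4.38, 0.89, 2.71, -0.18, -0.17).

With u = (-1.27, -4.97, -0.91, 2.61, -0.50), v = (4.38, 0.89, 2.71, -0.18, -0.17):
u·v = (-1.27)·4.38 + (-4.97)·0.89 + (-0.91)·2.71 + 2.61·(-0.18) + (-0.5)·(-0.17) = (-5.5626) + (-4.4233) + (-2.4661) + (-0.4698) + 0.085 = -12.8368.
|u| = √((-1.27)² + (-4.97)² + (-0.91)² + 2.61² + (-0.5)²) = √(1.6129 + 24.7009 + 0.8281 + 6.8121 + 0.25) = √34.204, |v| = √(4.38² + 0.89² + 2.71² + (-0.18)² + (-0.17)²) = √(19.1844 + 0.7921 + 7.3441 + 0.0324 + 0.0289) = √27.3819.
cos θ = (u·v)/(|u||v|) = -12.8368/(√34.204·√27.3819) ≈ -0.419456
θ = arccos(-0.419456) ≈ 114.8°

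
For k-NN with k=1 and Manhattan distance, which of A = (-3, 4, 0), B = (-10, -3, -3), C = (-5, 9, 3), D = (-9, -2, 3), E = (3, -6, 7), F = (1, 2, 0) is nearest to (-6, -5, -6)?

Distances: d(A) = 18, d(B) = 9, d(C) = 24, d(D) = 15, d(E) = 23, d(F) = 20. Nearest: B = (-10, -3, -3) with distance 9.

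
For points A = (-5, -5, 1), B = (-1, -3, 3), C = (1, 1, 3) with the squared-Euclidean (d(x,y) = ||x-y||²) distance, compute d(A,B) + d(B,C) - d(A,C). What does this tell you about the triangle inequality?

d(A,B) = 4² + 2² + 2² = 24, d(B,C) = 2² + 4² + 0² = 20, d(A,C) = 6² + 6² + 2² = 76.
d(A,B) + d(B,C) - d(A,C) = 24 + 20 - 76 = 44 - 76 = -32. This is < 0, so the triangle inequality FAILS for these points (squared-Euclidean is not a metric).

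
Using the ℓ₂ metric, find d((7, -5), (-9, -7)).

√(Σ(x_i - y_i)²) = √((7 - (-9))² + (-5 - (-7))²)
= √(16² + 2²) = √(256 + 4) = √260 ≈ 16.1245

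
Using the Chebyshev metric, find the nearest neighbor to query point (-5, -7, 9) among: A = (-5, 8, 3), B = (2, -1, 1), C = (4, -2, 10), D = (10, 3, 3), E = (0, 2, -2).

Distances: d(A) = 15, d(B) = 8, d(C) = 9, d(D) = 15, d(E) = 11. Nearest: B = (2, -1, 1) with distance 8.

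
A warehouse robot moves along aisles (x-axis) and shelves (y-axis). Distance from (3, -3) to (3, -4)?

Σ|x_i - y_i| = |3 - 3| + |-3 - (-4)| = 0 + 1 = 1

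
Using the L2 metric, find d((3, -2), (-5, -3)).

√(Σ(x_i - y_i)²) = √((3 - (-5))² + (-2 - (-3))²)
= √(8² + 1²) = √(64 + 1) = √65 ≈ 8.0623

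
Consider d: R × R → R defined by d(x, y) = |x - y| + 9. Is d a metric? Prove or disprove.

No. d fails identity of indiscernibles (specifically d(x,x) = 0): d(-2, -2) = |-2 - (-2)| + 9 = 0 + 9 = 9 ≠ 0.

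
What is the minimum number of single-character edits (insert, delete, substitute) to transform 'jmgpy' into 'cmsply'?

Let D[i][j] be the edit distance between the first i characters of 'jmgpy' and the first j characters of 'cmsply', with D[i][0] = i, D[0][j] = j, and D[i][j] = D[i-1][j-1] if the characters match, else 1 + min(D[i-1][j], D[i][j-1], D[i-1][j-1]). Filling the table (rows: prefixes of 'jmgpy', columns: prefixes of 'cmsply'):
     ε  c  m  s  p  l  y
  ε  0  1  2  3  4  5  6
  j  1  1  2  3  4  5  6
  m  2  2  1  2  3  4  5
  g  3  3  2  2  3  4  5
  p  4  4  3  3  2  3  4
  y  5  5  4  4  3  3  3
The bottom-right entry gives D[5][6] = 3, so no sequence of fewer than 3 edits works. Backtracking through the table gives one optimal edit sequence (3 edits):
  jmgpy → cmgpy (sub j→c @1)
  cmgpy → cmspy (sub g→s @3)
  cmspy → cmsply (ins l @5)
Edit distance = 3.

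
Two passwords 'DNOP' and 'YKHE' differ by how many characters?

Differing positions: 1, 2, 3, 4. Hamming distance = 4.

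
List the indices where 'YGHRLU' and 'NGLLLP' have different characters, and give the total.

Differing positions: 1, 3, 4, 6. Hamming distance = 4.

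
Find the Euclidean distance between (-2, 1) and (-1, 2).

√(Σ(x_i - y_i)²) = √((-2 - (-1))² + (1 - 2)²)
= √((-1)² + (-1)²) = √(1 + 1) = √2 ≈ 1.4142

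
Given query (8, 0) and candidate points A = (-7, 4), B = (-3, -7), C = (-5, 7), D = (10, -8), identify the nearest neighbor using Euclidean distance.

Distances: d(A) ≈ 15.5242, d(B) ≈ 13.0384, d(C) ≈ 14.7648, d(D) ≈ 8.2462. Nearest: D = (10, -8) with distance 8.2462.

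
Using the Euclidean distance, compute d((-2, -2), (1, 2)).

(Σ|x_i - y_i|^2)^(1/2) = (|-2 - 1|^2 + |-2 - 2|^2)^(1/2)
= (3^2 + 4^2)^(1/2) = (9 + 16)^(1/2) = (25)^(1/2) = 5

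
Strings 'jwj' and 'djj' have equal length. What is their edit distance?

Let D[i][j] be the edit distance between the first i characters of 'jwj' and the first j characters of 'djj', with D[i][0] = i, D[0][j] = j, and D[i][j] = D[i-1][j-1] if the characters match, else 1 + min(D[i-1][j], D[i][j-1], D[i-1][j-1]). Filling the table (rows: prefixes of 'jwj', columns: prefixes of 'djj'):
     ε  d  j  j
  ε  0  1  2  3
  j  1  1  1  2
  w  2  2  2  2
  j  3  3  2  2
The bottom-right entry gives D[3][3] = 2, so no sequence of fewer than 2 edits works. Backtracking through the table gives one optimal edit sequence (2 edits):
  jwj → dwj (sub j→d @1)
  dwj → djj (sub w→j @2)
Edit distance = 2.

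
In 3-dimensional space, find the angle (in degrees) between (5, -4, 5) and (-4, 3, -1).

With u = (5, -4, 5), v = (-4, 3, -1):
u·v = 5·(-4) + (-4)·3 + 5·(-1) = (-20) + (-12) + (-5) = -37.
|u| = √(5² + (-4)² + 5²) = √66, |v| = √((-4)² + 3² + (-1)²) = √26, so |u||v| = √(66·26) = √1716.
cos θ = (u·v)/(|u||v|) = -37/√1716 ≈ -0.893188
θ = arccos(-0.893188) ≈ 153.28°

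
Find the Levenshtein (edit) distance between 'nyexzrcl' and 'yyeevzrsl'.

Let D[i][j] be the edit distance between the first i characters of 'nyexzrcl' and the first j characters of 'yyeevzrsl', with D[i][0] = i, D[0][j] = j, and D[i][j] = D[i-1][j-1] if the characters match, else 1 + min(D[i-1][j], D[i][j-1], D[i-1][j-1]). Filling the table (rows: prefixes of 'nyexzrcl', columns: prefixes of 'yyeevzrsl'):
     ε  y  y  e  e  v  z  r  s  l
  ε  0  1  2  3  4  5  6  7  8  9
  n  1  1  2  3  4  5  6  7  8  9
  y  2  1  1  2  3  4  5  6  7  8
  e  3  2  2  1  2  3  4  5  6  7
  x  4  3  3  2  2  3  4  5  6  7
  z  5  4  4  3  3  3  3  4  5  6
  r  6  5  5  4  4  4  4  3  4  5
  c  7  6  6  5  5  5  5  4  4  5
  l  8  7  7  6  6  6  6  5  5  4
The bottom-right entry gives D[8][9] = 4, so no sequence of fewer than 4 edits works. Backtracking through the table gives one optimal edit sequence (4 edits):
  nyexzrcl → yyexzrcl (sub n→y @1)
  yyexzrcl → yyeexzrcl (ins e @3)
  yyeexzrcl → yyeevzrcl (sub x→v @5)
  yyeevzrcl → yyeevzrsl (sub c→s @8)
Edit distance = 4.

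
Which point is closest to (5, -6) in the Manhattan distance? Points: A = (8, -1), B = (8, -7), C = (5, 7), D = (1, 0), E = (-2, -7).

Distances: d(A) = 8, d(B) = 4, d(C) = 13, d(D) = 10, d(E) = 8. Nearest: B = (8, -7) with distance 4.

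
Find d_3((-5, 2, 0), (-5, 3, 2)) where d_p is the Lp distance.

(Σ|x_i - y_i|^3)^(1/3) = (|-5 - (-5)|^3 + |2 - 3|^3 + |0 - 2|^3)^(1/3)
= (0^3 + 1^3 + 2^3)^(1/3) = (0 + 1 + 8)^(1/3) = (9)^(1/3) ≈ 2.0801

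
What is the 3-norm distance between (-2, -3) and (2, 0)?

(Σ|x_i - y_i|^3)^(1/3) = (|-2 - 2|^3 + |-3 - 0|^3)^(1/3)
= (4^3 + 3^3)^(1/3) = (64 + 27)^(1/3) = (91)^(1/3) ≈ 4.4979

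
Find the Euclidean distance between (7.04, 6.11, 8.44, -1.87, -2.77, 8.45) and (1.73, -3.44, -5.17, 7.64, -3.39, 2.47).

√(Σ(x_i - y_i)²) = √((7.04 - 1.73)² + (6.11 - (-3.44))² + (8.44 - (-5.17))² + (-1.87 - 7.64)² + (-2.77 - (-3.39))² + (8.45 - 2.47)²)
= √(5.31² + 9.55² + 13.61² + (-9.51)² + 0.62² + 5.98²) = √(28.1961 + 91.2025 + 185.2321 + 90.4401 + 0.3844 + 35.7604) = √431.2156 ≈ 20.7657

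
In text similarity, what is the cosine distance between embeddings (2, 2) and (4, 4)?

With u = (2, 2), v = (4, 4):
u·v = 2·4 + 2·4 = 8 + 8 = 16.
|u| = √(2² + 2²) = √8, |v| = √(4² + 4²) = √32, so |u||v| = √(8·32) = √256 = 16.
cos θ = (u·v)/(|u||v|) = 16/16 = 1
Cosine distance = 1 - cos θ = 1 - 1 = 0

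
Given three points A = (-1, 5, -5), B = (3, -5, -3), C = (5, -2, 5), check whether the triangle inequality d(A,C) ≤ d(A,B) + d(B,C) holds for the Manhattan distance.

d(A,B) = 4 + 10 + 2 = 16, d(B,C) = 2 + 3 + 8 = 13, d(A,C) = 6 + 7 + 10 = 23.
d(A,C) = 23 ≤ 16 + 13 = 29. Triangle inequality is satisfied.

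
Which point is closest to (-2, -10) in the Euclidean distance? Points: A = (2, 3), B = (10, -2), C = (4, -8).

Distances: d(A) ≈ 13.6015, d(B) ≈ 14.4222, d(C) ≈ 6.3246. Nearest: C = (4, -8) with distance 6.3246.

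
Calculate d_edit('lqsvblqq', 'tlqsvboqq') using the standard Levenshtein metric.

Let D[i][j] be the edit distance between the first i characters of 'lqsvblqq' and the first j characters of 'tlqsvboqq', with D[i][0] = i, D[0][j] = j, and D[i][j] = D[i-1][j-1] if the characters match, else 1 + min(D[i-1][j], D[i][j-1], D[i-1][j-1]). Filling the table (rows: prefixes of 'lqsvblqq', columns: prefixes of 'tlqsvboqq'):
     ε  t  l  q  s  v  b  o  q  q
  ε  0  1  2  3  4  5  6  7  8  9
  l  1  1  1  2  3  4  5  6  7  8
  q  2  2  2  1  2  3  4  5  6  7
  s  3  3  3  2  1  2  3  4  5  6
  v  4  4  4  3  2  1  2  3  4  5
  b  5  5  5  4  3  2  1  2  3  4
  l  6  6  5  5  4  3  2  2  3  4
  q  7  7  6  5  5  4  3  3  2  3
  q  8  8  7  6  6  5  4  4  3  2
The bottom-right entry gives D[8][9] = 2, so no sequence of fewer than 2 edits works. Backtracking through the table gives one optimal edit sequence (2 edits):
  lqsvblqq → tlqsvblqq (ins t @1)
  tlqsvblqq → tlqsvboqq (sub l→o @7)
Edit distance = 2.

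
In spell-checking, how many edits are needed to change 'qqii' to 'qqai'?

Let D[i][j] be the edit distance between the first i characters of 'qqii' and the first j characters of 'qqai', with D[i][0] = i, D[0][j] = j, and D[i][j] = D[i-1][j-1] if the characters match, else 1 + min(D[i-1][j], D[i][j-1], D[i-1][j-1]). Filling the table (rows: prefixes of 'qqii', columns: prefixes of 'qqai'):
     ε  q  q  a  i
  ε  0  1  2  3  4
  q  1  0  1  2  3
  q  2  1  0  1  2
  i  3  2  1  1  1
  i  4  3  2  2  1
The bottom-right entry gives D[4][4] = 1, so no sequence of fewer than 1 edit works. Backtracking through the table gives one optimal edit sequence (1 edit):
  qqii → qqai (sub i→a @3)
Edit distance = 1.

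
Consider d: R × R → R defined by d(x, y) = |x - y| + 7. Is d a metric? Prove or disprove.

No. d fails identity of indiscernibles (specifically d(x,x) = 0): d(-3, -3) = |-3 - (-3)| + 7 = 0 + 7 = 7 ≠ 0.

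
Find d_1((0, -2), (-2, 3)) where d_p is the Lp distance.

Σ|x_i - y_i| = |0 - (-2)| + |-2 - 3| = 2 + 5 = 7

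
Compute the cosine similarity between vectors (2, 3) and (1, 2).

With u = (2, 3), v = (1, 2):
u·v = 2·1 + 3·2 = 2 + 6 = 8.
|u| = √(2² + 3²) = √13, |v| = √(1² + 2²) = √5, so |u||v| = √(13·5) = √65.
cos θ = (u·v)/(|u||v|) = 8/√65 ≈ 0.9923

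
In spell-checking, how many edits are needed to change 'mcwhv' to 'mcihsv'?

Let D[i][j] be the edit distance between the first i characters of 'mcwhv' and the first j characters of 'mcihsv', with D[i][0] = i, D[0][j] = j, and D[i][j] = D[i-1][j-1] if the characters match, else 1 + min(D[i-1][j], D[i][j-1], D[i-1][j-1]). Filling the table (rows: prefixes of 'mcwhv', columns: prefixes of 'mcihsv'):
     ε  m  c  i  h  s  v
  ε  0  1  2  3  4  5  6
  m  1  0  1  2  3  4  5
  c  2  1  0  1  2  3  4
  w  3  2  1  1  2  3  4
  h  4  3  2  2  1  2  3
  v  5  4  3  3  2  2  2
The bottom-right entry gives D[5][6] = 2, so no sequence of fewer than 2 edits works. Backtracking through the table gives one optimal edit sequence (2 edits):
  mcwhv → mcihv (sub w→i @3)
  mcihv → mcihsv (ins s @5)
Edit distance = 2.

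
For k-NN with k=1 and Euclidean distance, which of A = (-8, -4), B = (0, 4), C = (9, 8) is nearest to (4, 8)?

Distances: d(A) ≈ 16.9706, d(B) ≈ 5.6569, d(C) = 5. Nearest: C = (9, 8) with distance 5.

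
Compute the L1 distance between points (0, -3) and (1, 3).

Σ|x_i - y_i| = |0 - 1| + |-3 - 3| = 1 + 6 = 7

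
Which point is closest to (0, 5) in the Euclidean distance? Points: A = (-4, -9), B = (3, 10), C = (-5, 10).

Distances: d(A) ≈ 14.5602, d(B) ≈ 5.831, d(C) ≈ 7.0711. Nearest: B = (3, 10) with distance 5.831.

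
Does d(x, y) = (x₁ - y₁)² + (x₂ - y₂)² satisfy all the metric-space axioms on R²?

No. The squared Euclidean distance fails the triangle inequality. Counterexample: x = (0, 0), y = (4, 2), z = (8, 4). d(x,z) = 8² + 4² = 80, but d(x,y) + d(y,z) = (4² + 2²) + (4² + 2²) = 20 + 20 = 40. Since 80 > 40, the triangle inequality is violated. (Note: √d, the ordinary Euclidean distance, IS a metric.)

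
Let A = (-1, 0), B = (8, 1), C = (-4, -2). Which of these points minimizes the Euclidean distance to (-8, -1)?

Distances: d(A) ≈ 7.0711, d(B) ≈ 16.1245, d(C) ≈ 4.1231. Nearest: C = (-4, -2) with distance 4.1231.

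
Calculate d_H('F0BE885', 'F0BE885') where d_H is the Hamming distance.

Differing positions: none. Hamming distance = 0.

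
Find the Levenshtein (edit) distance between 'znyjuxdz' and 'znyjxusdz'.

Let D[i][j] be the edit distance between the first i characters of 'znyjuxdz' and the first j characters of 'znyjxusdz', with D[i][0] = i, D[0][j] = j, and D[i][j] = D[i-1][j-1] if the characters match, else 1 + min(D[i-1][j], D[i][j-1], D[i-1][j-1]). Filling the table (rows: prefixes of 'znyjuxdz', columns: prefixes of 'znyjxusdz'):
     ε  z  n  y  j  x  u  s  d  z
  ε  0  1  2  3  4  5  6  7  8  9
  z  1  0  1  2  3  4  5  6  7  8
  n  2  1  0  1  2  3  4  5  6  7
  y  3  2  1  0  1  2  3  4  5  6
  j  4  3  2  1  0  1  2  3  4  5
  u  5  4  3  2  1  1  1  2  3  4
  x  6  5  4  3  2  1  2  2  3  4
  d  7  6  5  4  3  2  2  3  2  3
  z  8  7  6  5  4  3  3  3  3  2
The bottom-right entry gives D[8][9] = 2, so no sequence of fewer than 2 edits works. Backtracking through the table gives one optimal edit sequence (2 edits):
  znyjuxdz → znyjxuxdz (ins x @5)
  znyjxuxdz → znyjxusdz (sub x→s @7)
Edit distance = 2.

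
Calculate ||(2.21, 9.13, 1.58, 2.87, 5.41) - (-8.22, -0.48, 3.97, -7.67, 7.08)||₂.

√(Σ(x_i - y_i)²) = √((2.21 - (-8.22))² + (9.13 - (-0.48))² + (1.58 - 3.97)² + (2.87 - (-7.67))² + (5.41 - 7.08)²)
= √(10.43² + 9.61² + (-2.39)² + 10.54² + (-1.67)²) = √(108.7849 + 92.3521 + 5.7121 + 111.0916 + 2.7889) = √320.7296 ≈ 17.9089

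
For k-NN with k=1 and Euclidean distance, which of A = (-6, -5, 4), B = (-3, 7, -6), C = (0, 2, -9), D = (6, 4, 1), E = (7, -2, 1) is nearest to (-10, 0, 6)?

Distances: d(A) ≈ 6.7082, d(B) ≈ 15.5563, d(C) ≈ 18.1384, d(D) ≈ 17.2337, d(E) ≈ 17.8326. Nearest: A = (-6, -5, 4) with distance 6.7082.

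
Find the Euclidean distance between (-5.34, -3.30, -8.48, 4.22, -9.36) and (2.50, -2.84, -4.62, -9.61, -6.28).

√(Σ(x_i - y_i)²) = √((-5.34 - 2.5)² + (-3.3 - (-2.84))² + (-8.48 - (-4.62))² + (4.22 - (-9.61))² + (-9.36 - (-6.28))²)
= √((-7.84)² + (-0.46)² + (-3.86)² + 13.83² + (-3.08)²) = √(61.4656 + 0.2116 + 14.8996 + 191.2689 + 9.4864) = √277.3321 ≈ 16.6533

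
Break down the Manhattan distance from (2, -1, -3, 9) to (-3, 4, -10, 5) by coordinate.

Σ|x_i - y_i| = |2 - (-3)| + |-1 - 4| + |-3 - (-10)| + |9 - 5| = 5 + 5 + 7 + 4 = 21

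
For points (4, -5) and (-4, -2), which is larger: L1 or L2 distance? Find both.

L1 = |4 - (-4)| + |-5 - (-2)| = 8 + 3 = 11
L2 = √(8² + 3²) = √73 ≈ 8.544
L1 ≥ L2 always (equality iff movement is along one axis); L1 > L2 here.
Ratio L1/L2 = 11/√73 ≈ 1.2875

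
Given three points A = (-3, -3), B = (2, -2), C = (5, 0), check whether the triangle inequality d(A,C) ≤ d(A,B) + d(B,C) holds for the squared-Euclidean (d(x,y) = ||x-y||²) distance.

d(A,B) = 5² + 1² = 26, d(B,C) = 3² + 2² = 13, d(A,C) = 8² + 3² = 73.
d(A,C) = 73 > 26 + 13 = 39. Triangle inequality is VIOLATED. (Squared-Euclidean is not a metric — this is a counterexample.)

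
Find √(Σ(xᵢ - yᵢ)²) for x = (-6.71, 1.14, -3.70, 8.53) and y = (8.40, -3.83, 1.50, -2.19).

√(Σ(x_i - y_i)²) = √((-6.71 - 8.4)² + (1.14 - (-3.83))² + (-3.7 - 1.5)² + (8.53 - (-2.19))²)
= √((-15.11)² + 4.97² + (-5.2)² + 10.72²) = √(228.3121 + 24.7009 + 27.04 + 114.9184) = √394.9714 ≈ 19.8739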